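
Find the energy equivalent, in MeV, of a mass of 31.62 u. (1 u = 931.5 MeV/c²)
E = mc² = 29450 MeV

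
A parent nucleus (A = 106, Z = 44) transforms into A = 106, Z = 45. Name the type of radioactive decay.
ΔA = 0, ΔZ = +1 ⇒ beta-minus decay (β⁻)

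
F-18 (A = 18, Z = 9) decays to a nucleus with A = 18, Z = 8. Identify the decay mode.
ΔA = 0, ΔZ = -1 ⇒ beta-plus decay (β⁺) or electron capture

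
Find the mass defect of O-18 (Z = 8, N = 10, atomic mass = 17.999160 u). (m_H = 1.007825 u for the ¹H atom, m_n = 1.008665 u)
Δm = Z·m_H + N·m_n − M = 0.1501 u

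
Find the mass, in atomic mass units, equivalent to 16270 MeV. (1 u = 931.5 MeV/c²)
m = E/c² = 17.47 u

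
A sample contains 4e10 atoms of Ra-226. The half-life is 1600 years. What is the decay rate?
A = λN = 1.733e7 decays/year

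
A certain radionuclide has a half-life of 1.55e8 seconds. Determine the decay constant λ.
λ = ln(2)/t½ = 4.472e-9 second⁻¹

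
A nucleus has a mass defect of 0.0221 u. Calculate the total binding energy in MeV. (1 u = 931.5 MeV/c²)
B.E. = Δm × 931.5 = 20.59 MeV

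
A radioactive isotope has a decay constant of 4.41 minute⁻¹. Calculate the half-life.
t½ = ln(2)/λ = 0.1572 minutes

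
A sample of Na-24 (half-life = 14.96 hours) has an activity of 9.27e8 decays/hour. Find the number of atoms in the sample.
N = A/λ = 2.001e10 atoms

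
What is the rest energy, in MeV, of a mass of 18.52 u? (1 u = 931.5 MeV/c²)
E = mc² = 17250 MeV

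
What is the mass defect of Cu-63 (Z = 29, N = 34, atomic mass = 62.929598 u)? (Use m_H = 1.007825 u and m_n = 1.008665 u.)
Δm = Z·m_H + N·m_n − M = 0.5919 u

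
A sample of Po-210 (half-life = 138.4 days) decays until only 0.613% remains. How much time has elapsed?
t = t½ × log₂(N₀/N) = 1017 days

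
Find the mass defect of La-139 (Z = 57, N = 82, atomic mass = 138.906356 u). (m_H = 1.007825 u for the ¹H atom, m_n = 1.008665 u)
Δm = Z·m_H + N·m_n − M = 1.25 u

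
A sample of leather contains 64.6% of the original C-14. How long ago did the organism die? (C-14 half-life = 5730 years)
Age = t½ × log₂(1/ratio) = 3612 years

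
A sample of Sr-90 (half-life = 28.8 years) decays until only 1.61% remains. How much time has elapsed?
t = t½ × log₂(N₀/N) = 171.6 years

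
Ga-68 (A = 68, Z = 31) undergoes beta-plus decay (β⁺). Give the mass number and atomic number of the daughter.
Daughter: A = 68, Z = 30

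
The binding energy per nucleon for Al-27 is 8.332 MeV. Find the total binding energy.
B.E. = 8.332 × 27 = 225 MeV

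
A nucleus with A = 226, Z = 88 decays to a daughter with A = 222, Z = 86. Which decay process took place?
ΔA = -4, ΔZ = -2 ⇒ alpha decay (α)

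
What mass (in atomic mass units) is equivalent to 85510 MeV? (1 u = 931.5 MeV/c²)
m = E/c² = 91.8 u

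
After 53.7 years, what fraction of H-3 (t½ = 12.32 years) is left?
N/N₀ = (1/2)^(t/t½) = 0.04874 = 4.87%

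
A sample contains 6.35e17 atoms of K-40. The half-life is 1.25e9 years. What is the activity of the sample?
A = λN = 3.521e8 decays/year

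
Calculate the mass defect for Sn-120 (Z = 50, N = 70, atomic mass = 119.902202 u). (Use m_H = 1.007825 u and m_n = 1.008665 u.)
Δm = Z·m_H + N·m_n − M = 1.096 u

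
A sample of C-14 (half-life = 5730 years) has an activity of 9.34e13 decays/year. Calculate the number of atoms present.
N = A/λ = 7.721e17 atoms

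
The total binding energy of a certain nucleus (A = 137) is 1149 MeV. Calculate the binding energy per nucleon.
B.E./A = 1149/137 = 8.387 MeV/nucleon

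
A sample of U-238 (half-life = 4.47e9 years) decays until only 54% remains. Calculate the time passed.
t = t½ × log₂(N₀/N) = 3.974e9 years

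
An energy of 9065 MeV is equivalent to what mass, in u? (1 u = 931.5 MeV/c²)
m = E/c² = 9.732 u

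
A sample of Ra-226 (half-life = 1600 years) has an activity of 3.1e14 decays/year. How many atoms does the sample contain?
N = A/λ = 7.156e17 atoms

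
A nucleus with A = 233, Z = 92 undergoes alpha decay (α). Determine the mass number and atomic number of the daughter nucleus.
Daughter: A = 229, Z = 90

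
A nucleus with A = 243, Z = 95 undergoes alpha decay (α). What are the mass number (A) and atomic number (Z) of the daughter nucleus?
Daughter: A = 239, Z = 93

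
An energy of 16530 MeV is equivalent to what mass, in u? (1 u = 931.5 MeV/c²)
m = E/c² = 17.75 u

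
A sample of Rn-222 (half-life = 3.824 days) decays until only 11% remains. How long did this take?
t = t½ × log₂(N₀/N) = 12.18 days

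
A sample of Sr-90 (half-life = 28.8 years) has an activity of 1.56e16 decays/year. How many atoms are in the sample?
N = A/λ = 6.482e17 atoms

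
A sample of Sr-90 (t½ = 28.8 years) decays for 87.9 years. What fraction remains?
N/N₀ = (1/2)^(t/t½) = 0.1206 = 12.1%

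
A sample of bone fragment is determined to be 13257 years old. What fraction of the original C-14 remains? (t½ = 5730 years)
N/N₀ = (1/2)^(t/t½) = 0.2012 = 20.1%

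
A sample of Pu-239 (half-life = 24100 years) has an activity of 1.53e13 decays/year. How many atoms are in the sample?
N = A/λ = 5.32e17 atoms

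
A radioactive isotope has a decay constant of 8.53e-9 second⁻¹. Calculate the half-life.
t½ = ln(2)/λ = 8.126e7 seconds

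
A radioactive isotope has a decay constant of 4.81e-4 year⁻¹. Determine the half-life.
t½ = ln(2)/λ = 1441 years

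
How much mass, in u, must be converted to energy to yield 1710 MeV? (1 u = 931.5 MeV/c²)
m = E/c² = 1.836 u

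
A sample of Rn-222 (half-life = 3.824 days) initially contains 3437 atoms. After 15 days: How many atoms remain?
N = N₀(1/2)^(t/t½) = 226.7 atoms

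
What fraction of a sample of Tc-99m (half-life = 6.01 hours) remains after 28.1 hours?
N/N₀ = (1/2)^(t/t½) = 0.03913 = 3.91%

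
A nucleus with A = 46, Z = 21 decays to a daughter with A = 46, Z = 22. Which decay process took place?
ΔA = 0, ΔZ = +1 ⇒ beta-minus decay (β⁻)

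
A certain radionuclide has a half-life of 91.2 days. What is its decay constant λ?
λ = ln(2)/t½ = 0.0076 day⁻¹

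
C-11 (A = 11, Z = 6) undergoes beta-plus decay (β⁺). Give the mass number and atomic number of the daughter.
Daughter: A = 11, Z = 5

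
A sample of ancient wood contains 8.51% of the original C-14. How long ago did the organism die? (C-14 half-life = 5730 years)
Age = t½ × log₂(1/ratio) = 20370 years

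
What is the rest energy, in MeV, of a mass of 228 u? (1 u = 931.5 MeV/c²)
E = mc² = 2.124e5 MeV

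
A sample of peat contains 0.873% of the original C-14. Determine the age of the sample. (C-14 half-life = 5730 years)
Age = t½ × log₂(1/ratio) = 39190 years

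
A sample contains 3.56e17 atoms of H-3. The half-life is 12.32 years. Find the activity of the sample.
A = λN = 2.003e16 decays/year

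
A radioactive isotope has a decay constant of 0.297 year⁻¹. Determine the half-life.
t½ = ln(2)/λ = 2.334 years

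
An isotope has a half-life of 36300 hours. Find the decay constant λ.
λ = ln(2)/t½ = 1.909e-5 hour⁻¹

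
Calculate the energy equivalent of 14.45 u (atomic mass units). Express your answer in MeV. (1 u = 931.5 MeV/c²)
E = mc² = 13460 MeV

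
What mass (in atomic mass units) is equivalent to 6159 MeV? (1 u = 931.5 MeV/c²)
m = E/c² = 6.612 u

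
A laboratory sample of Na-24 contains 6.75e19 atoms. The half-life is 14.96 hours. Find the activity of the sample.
A = λN = 3.128e18 decays/hour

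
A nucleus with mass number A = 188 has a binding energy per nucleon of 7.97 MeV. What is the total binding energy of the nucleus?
B.E. = 7.97 × 188 = 1498 MeV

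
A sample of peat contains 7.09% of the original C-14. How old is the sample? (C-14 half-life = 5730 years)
Age = t½ × log₂(1/ratio) = 21880 years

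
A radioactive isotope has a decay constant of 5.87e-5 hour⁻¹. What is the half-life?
t½ = ln(2)/λ = 11810 hours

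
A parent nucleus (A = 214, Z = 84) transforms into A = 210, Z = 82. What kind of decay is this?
ΔA = -4, ΔZ = -2 ⇒ alpha decay (α)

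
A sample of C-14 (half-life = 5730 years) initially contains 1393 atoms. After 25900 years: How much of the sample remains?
N = N₀(1/2)^(t/t½) = 60.71 atoms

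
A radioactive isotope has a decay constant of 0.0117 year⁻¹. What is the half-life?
t½ = ln(2)/λ = 59.24 years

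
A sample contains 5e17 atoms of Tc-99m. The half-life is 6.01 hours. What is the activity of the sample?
A = λN = 5.767e16 decays/hour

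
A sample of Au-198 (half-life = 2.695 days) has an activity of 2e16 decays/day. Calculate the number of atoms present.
N = A/λ = 7.776e16 atoms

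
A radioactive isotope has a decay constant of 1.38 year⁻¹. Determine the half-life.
t½ = ln(2)/λ = 0.5023 years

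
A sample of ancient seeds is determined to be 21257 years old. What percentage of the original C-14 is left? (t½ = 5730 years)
N/N₀ = (1/2)^(t/t½) = 0.07643 = 7.64%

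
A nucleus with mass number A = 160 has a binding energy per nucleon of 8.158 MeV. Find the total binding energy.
B.E. = 8.158 × 160 = 1305 MeV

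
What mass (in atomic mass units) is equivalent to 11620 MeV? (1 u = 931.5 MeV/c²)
m = E/c² = 12.47 u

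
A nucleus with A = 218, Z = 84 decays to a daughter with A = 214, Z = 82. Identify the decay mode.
ΔA = -4, ΔZ = -2 ⇒ alpha decay (α)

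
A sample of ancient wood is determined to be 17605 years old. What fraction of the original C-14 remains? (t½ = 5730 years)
N/N₀ = (1/2)^(t/t½) = 0.1189 = 11.9%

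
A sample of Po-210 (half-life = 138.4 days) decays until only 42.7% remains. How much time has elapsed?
t = t½ × log₂(N₀/N) = 169.9 days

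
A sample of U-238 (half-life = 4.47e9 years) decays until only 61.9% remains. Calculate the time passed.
t = t½ × log₂(N₀/N) = 3.093e9 years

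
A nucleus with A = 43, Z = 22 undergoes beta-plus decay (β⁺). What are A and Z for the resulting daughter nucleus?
Daughter: A = 43, Z = 21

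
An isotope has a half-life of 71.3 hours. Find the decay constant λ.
λ = ln(2)/t½ = 0.009722 hour⁻¹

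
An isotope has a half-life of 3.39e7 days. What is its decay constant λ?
λ = ln(2)/t½ = 2.045e-8 day⁻¹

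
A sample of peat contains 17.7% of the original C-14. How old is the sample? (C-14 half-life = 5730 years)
Age = t½ × log₂(1/ratio) = 14310 years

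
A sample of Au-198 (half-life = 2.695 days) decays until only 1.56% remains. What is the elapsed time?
t = t½ × log₂(N₀/N) = 16.18 days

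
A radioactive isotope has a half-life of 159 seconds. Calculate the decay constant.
λ = ln(2)/t½ = 0.004359 second⁻¹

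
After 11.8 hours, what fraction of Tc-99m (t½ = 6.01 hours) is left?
N/N₀ = (1/2)^(t/t½) = 0.2564 = 25.6%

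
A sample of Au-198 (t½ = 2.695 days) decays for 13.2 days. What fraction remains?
N/N₀ = (1/2)^(t/t½) = 0.03354 = 3.35%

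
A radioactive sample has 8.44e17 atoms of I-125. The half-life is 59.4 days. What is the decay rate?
A = λN = 9.849e15 decays/day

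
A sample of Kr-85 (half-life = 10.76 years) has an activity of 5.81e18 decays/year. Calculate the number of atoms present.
N = A/λ = 9.019e19 atoms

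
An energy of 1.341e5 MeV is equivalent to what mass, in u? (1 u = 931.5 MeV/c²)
m = E/c² = 144 u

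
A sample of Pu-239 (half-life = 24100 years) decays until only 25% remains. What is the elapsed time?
t = t½ × log₂(N₀/N) = 48200 years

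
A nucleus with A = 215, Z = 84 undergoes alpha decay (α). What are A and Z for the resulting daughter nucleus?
Daughter: A = 211, Z = 82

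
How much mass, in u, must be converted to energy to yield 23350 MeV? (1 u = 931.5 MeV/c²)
m = E/c² = 25.07 u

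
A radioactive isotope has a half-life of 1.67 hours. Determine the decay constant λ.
λ = ln(2)/t½ = 0.4151 hour⁻¹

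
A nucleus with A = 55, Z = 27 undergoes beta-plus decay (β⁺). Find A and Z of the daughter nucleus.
Daughter: A = 55, Z = 26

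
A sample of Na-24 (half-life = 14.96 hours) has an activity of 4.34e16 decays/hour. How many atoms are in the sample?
N = A/λ = 9.367e17 atoms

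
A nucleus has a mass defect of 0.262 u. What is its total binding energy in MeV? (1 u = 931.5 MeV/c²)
B.E. = Δm × 931.5 = 244.1 MeV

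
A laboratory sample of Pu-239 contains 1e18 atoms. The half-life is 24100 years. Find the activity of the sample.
A = λN = 2.876e13 decays/year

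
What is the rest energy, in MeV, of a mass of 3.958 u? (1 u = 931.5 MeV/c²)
E = mc² = 3687 MeV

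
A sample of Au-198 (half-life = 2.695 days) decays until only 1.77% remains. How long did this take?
t = t½ × log₂(N₀/N) = 15.69 days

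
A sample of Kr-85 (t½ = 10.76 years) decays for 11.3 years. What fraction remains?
N/N₀ = (1/2)^(t/t½) = 0.4829 = 48.3%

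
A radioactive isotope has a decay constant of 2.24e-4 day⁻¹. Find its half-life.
t½ = ln(2)/λ = 3094 days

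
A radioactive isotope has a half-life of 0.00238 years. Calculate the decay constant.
λ = ln(2)/t½ = 291.2 year⁻¹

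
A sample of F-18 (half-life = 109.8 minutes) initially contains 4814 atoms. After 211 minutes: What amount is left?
N = N₀(1/2)^(t/t½) = 1271 atoms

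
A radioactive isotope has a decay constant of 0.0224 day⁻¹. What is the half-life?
t½ = ln(2)/λ = 30.94 days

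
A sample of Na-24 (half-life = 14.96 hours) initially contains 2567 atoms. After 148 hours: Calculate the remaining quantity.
N = N₀(1/2)^(t/t½) = 2.7 atoms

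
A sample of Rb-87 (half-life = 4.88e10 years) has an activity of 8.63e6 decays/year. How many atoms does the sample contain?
N = A/λ = 6.076e17 atoms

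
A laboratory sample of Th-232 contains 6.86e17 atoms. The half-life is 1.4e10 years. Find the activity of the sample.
A = λN = 3.396e7 decays/year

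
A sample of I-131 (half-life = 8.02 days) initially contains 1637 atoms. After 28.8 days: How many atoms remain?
N = N₀(1/2)^(t/t½) = 135.8 atoms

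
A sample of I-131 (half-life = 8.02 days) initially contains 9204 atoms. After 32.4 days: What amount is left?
N = N₀(1/2)^(t/t½) = 559.6 atoms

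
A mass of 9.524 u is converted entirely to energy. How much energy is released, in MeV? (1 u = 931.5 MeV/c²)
E = mc² = 8872 MeV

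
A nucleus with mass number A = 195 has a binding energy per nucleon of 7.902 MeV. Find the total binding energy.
B.E. = 7.902 × 195 = 1541 MeV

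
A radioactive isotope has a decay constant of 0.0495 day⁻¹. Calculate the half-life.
t½ = ln(2)/λ = 14 days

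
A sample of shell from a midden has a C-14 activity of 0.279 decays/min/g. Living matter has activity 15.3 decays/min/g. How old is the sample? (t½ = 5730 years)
Age = t½ × log₂(A₀/A) = 33100 years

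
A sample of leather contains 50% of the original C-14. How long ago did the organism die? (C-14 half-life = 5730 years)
Age = t½ × log₂(1/ratio) = 5730 years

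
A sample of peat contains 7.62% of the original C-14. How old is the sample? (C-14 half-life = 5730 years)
Age = t½ × log₂(1/ratio) = 21280 years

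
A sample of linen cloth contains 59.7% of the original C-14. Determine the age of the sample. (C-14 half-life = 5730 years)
Age = t½ × log₂(1/ratio) = 4264 years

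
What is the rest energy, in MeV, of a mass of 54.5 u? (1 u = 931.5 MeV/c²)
E = mc² = 50770 MeV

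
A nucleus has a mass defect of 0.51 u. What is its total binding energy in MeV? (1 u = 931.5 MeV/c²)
B.E. = Δm × 931.5 = 475.1 MeV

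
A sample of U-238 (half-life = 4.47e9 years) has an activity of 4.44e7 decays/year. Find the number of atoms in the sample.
N = A/λ = 2.863e17 atoms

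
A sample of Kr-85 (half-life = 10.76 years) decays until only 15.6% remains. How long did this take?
t = t½ × log₂(N₀/N) = 28.84 years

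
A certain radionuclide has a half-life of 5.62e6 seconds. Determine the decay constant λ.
λ = ln(2)/t½ = 1.233e-7 second⁻¹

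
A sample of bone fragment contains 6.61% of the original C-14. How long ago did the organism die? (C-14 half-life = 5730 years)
Age = t½ × log₂(1/ratio) = 22460 years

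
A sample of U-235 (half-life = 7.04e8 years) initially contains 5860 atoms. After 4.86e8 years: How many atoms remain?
N = N₀(1/2)^(t/t½) = 3631 atoms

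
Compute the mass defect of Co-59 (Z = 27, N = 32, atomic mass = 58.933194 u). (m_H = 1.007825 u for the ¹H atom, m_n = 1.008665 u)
Δm = Z·m_H + N·m_n − M = 0.5554 u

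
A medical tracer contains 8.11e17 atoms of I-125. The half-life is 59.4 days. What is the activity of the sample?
A = λN = 9.464e15 decays/day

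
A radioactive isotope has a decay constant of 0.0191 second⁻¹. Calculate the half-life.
t½ = ln(2)/λ = 36.29 seconds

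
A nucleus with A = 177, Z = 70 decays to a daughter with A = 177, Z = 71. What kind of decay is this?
ΔA = 0, ΔZ = +1 ⇒ beta-minus decay (β⁻)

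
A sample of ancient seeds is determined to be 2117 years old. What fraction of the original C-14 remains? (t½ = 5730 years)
N/N₀ = (1/2)^(t/t½) = 0.7741 = 77.4%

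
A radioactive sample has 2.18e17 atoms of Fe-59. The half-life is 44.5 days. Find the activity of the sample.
A = λN = 3.396e15 decays/day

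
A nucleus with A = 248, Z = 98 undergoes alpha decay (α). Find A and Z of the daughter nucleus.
Daughter: A = 244, Z = 96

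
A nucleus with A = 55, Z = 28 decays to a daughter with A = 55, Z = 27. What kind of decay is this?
ΔA = 0, ΔZ = -1 ⇒ beta-plus decay (β⁺) or electron capture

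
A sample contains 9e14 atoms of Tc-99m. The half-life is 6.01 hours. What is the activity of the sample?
A = λN = 1.038e14 decays/hour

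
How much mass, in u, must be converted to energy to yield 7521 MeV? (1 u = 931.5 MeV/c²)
m = E/c² = 8.074 u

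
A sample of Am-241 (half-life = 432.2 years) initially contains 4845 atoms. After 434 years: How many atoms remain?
N = N₀(1/2)^(t/t½) = 2416 atoms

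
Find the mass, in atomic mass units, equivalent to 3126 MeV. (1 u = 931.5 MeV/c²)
m = E/c² = 3.356 u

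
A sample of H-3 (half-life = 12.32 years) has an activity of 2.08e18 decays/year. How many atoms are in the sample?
N = A/λ = 3.697e19 atoms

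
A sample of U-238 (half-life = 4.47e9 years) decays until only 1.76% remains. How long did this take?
t = t½ × log₂(N₀/N) = 2.605e10 years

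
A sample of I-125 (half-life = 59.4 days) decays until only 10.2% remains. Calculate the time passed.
t = t½ × log₂(N₀/N) = 195.6 days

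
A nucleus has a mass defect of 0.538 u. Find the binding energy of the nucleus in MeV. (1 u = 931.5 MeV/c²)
B.E. = Δm × 931.5 = 501.1 MeV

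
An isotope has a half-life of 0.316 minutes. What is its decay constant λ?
λ = ln(2)/t½ = 2.194 minute⁻¹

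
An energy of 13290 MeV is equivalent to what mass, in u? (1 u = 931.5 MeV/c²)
m = E/c² = 14.27 u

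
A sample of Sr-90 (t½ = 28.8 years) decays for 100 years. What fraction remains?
N/N₀ = (1/2)^(t/t½) = 0.09011 = 9.01%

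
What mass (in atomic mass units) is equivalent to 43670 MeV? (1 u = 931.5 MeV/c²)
m = E/c² = 46.88 u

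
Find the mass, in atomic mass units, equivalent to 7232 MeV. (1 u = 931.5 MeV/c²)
m = E/c² = 7.764 u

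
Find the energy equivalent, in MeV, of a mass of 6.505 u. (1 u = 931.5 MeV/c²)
E = mc² = 6059 MeV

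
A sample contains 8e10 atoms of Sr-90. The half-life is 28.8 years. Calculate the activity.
A = λN = 1.925e9 decays/year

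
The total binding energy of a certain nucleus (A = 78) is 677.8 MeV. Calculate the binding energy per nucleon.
B.E./A = 677.8/78 = 8.69 MeV/nucleon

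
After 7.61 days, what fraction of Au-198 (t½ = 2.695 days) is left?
N/N₀ = (1/2)^(t/t½) = 0.1412 = 14.1%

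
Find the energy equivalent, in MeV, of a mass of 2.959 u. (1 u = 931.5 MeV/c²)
E = mc² = 2756 MeV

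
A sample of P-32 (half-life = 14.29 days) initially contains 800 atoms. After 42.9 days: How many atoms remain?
N = N₀(1/2)^(t/t½) = 99.85 atoms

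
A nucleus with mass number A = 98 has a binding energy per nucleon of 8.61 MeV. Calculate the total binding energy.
B.E. = 8.61 × 98 = 843.8 MeV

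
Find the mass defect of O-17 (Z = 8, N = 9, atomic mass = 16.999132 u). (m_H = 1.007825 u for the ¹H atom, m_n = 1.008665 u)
Δm = Z·m_H + N·m_n − M = 0.1415 u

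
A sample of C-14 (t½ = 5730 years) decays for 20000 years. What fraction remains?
N/N₀ = (1/2)^(t/t½) = 0.08898 = 8.9%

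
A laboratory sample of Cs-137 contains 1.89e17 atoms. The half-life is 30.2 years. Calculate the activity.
A = λN = 4.338e15 decays/year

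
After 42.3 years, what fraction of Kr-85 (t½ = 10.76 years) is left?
N/N₀ = (1/2)^(t/t½) = 0.06555 = 6.56%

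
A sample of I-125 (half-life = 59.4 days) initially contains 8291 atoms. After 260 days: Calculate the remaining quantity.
N = N₀(1/2)^(t/t½) = 399 atoms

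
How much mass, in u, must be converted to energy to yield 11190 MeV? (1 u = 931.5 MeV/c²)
m = E/c² = 12.01 u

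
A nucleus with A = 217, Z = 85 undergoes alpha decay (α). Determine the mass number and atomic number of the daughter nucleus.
Daughter: A = 213, Z = 83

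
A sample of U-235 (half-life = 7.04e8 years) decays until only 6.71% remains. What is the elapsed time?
t = t½ × log₂(N₀/N) = 2.744e9 years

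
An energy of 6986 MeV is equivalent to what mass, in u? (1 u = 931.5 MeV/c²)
m = E/c² = 7.5 u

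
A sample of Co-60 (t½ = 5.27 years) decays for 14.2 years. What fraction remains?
N/N₀ = (1/2)^(t/t½) = 0.1545 = 15.4%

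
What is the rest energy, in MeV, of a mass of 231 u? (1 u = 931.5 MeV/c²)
E = mc² = 2.152e5 MeV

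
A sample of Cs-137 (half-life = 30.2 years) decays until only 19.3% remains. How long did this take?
t = t½ × log₂(N₀/N) = 71.67 years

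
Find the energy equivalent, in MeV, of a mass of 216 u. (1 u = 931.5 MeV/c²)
E = mc² = 2.012e5 MeV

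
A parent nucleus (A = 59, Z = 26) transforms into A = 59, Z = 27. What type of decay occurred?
ΔA = 0, ΔZ = +1 ⇒ beta-minus decay (β⁻)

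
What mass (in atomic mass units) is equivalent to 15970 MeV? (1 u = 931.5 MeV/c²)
m = E/c² = 17.14 u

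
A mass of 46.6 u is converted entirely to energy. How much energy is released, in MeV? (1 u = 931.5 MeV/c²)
E = mc² = 43410 MeV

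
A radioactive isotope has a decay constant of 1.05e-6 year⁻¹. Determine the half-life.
t½ = ln(2)/λ = 6.601e5 years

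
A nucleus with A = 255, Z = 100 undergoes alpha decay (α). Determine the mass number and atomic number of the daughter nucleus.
Daughter: A = 251, Z = 98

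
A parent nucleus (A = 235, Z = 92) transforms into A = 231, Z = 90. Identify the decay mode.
ΔA = -4, ΔZ = -2 ⇒ alpha decay (α)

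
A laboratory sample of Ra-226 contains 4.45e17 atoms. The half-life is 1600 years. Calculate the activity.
A = λN = 1.928e14 decays/year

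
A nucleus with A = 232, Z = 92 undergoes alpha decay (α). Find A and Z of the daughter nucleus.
Daughter: A = 228, Z = 90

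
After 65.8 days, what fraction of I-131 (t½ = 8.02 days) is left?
N/N₀ = (1/2)^(t/t½) = 0.00339 = 0.339%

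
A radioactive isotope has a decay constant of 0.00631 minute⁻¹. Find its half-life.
t½ = ln(2)/λ = 109.8 minutes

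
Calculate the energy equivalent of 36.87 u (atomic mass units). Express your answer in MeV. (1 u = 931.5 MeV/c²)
E = mc² = 34340 MeV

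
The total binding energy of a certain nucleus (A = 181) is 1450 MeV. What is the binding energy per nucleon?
B.E./A = 1450/181 = 8.011 MeV/nucleon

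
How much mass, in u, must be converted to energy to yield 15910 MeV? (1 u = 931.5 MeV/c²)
m = E/c² = 17.08 u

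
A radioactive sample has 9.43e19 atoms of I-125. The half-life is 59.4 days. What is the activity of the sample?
A = λN = 1.1e18 decays/day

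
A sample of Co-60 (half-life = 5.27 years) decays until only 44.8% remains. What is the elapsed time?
t = t½ × log₂(N₀/N) = 6.105 years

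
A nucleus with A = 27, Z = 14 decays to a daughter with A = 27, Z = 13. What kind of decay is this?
ΔA = 0, ΔZ = -1 ⇒ beta-plus decay (β⁺) or electron capture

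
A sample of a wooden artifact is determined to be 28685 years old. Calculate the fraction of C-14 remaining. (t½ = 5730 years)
N/N₀ = (1/2)^(t/t½) = 0.03112 = 3.11%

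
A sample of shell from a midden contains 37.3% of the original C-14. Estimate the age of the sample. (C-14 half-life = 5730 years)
Age = t½ × log₂(1/ratio) = 8152 years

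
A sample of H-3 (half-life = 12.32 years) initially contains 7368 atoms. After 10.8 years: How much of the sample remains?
N = N₀(1/2)^(t/t½) = 4013 atoms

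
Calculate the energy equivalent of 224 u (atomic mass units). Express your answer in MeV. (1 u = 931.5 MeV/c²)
E = mc² = 2.087e5 MeV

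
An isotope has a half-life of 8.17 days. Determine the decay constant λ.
λ = ln(2)/t½ = 0.08484 day⁻¹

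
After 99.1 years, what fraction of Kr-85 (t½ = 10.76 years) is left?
N/N₀ = (1/2)^(t/t½) = 0.001689 = 0.169%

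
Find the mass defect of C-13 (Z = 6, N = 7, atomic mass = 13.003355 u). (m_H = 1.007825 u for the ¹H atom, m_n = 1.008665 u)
Δm = Z·m_H + N·m_n − M = 0.1043 u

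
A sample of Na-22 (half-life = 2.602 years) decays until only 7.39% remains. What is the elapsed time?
t = t½ × log₂(N₀/N) = 9.779 years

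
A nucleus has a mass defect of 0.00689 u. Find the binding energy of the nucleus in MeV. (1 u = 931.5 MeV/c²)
B.E. = Δm × 931.5 = 6.418 MeV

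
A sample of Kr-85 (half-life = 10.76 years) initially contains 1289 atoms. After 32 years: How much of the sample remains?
N = N₀(1/2)^(t/t½) = 164.1 atoms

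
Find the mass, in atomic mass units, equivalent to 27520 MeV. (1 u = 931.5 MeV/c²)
m = E/c² = 29.54 u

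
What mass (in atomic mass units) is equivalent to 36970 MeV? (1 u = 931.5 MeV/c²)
m = E/c² = 39.69 u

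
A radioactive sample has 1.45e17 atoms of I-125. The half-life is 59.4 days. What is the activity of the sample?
A = λN = 1.692e15 decays/day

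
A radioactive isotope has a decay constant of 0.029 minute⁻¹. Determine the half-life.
t½ = ln(2)/λ = 23.9 minutes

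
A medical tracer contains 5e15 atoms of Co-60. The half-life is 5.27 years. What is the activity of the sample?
A = λN = 6.576e14 decays/year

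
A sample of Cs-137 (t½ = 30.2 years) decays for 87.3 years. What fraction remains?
N/N₀ = (1/2)^(t/t½) = 0.1348 = 13.5%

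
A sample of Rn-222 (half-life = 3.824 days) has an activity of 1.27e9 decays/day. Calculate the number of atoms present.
N = A/λ = 7.006e9 atoms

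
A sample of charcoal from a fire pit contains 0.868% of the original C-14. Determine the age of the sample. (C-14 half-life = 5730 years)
Age = t½ × log₂(1/ratio) = 39240 years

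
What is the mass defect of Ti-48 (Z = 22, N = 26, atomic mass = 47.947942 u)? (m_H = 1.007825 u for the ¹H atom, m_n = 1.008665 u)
Δm = Z·m_H + N·m_n − M = 0.4495 u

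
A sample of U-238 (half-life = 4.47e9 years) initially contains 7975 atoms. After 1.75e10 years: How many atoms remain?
N = N₀(1/2)^(t/t½) = 528.7 atoms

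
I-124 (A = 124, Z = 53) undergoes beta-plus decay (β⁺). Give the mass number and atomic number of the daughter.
Daughter: A = 124, Z = 52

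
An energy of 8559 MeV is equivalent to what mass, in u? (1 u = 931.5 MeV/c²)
m = E/c² = 9.188 u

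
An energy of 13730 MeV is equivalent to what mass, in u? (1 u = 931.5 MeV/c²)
m = E/c² = 14.74 u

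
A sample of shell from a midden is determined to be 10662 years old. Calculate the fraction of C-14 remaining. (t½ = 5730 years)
N/N₀ = (1/2)^(t/t½) = 0.2753 = 27.5%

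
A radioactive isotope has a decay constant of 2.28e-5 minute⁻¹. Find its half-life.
t½ = ln(2)/λ = 30400 minutes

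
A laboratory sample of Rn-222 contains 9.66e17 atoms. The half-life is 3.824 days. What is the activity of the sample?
A = λN = 1.751e17 decays/day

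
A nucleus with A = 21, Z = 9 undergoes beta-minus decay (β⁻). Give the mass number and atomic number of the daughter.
Daughter: A = 21, Z = 10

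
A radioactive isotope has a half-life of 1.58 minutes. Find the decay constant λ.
λ = ln(2)/t½ = 0.4387 minute⁻¹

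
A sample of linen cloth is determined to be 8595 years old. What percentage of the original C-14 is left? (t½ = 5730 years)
N/N₀ = (1/2)^(t/t½) = 0.3536 = 35.4%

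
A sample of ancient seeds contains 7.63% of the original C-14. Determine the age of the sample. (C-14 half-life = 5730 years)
Age = t½ × log₂(1/ratio) = 21270 years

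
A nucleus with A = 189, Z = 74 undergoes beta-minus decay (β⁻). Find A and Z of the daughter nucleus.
Daughter: A = 189, Z = 75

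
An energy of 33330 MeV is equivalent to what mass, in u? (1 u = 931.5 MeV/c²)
m = E/c² = 35.78 u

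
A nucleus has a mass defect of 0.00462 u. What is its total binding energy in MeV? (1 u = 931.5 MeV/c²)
B.E. = Δm × 931.5 = 4.304 MeV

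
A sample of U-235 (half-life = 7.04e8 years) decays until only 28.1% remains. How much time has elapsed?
t = t½ × log₂(N₀/N) = 1.289e9 years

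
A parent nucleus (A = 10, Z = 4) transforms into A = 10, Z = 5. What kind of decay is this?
ΔA = 0, ΔZ = +1 ⇒ beta-minus decay (β⁻)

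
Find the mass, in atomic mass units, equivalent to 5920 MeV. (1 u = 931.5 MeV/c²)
m = E/c² = 6.355 u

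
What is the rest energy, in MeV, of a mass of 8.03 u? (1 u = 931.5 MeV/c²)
E = mc² = 7480 MeV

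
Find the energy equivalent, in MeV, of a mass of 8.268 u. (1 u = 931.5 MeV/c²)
E = mc² = 7702 MeV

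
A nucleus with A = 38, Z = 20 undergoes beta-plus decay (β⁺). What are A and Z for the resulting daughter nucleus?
Daughter: A = 38, Z = 19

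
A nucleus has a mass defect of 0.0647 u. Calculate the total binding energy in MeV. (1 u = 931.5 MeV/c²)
B.E. = Δm × 931.5 = 60.27 MeV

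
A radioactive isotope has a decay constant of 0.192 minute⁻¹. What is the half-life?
t½ = ln(2)/λ = 3.61 minutes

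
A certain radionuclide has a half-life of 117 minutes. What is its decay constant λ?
λ = ln(2)/t½ = 0.005924 minute⁻¹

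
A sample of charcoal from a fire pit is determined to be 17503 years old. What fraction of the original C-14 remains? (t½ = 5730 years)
N/N₀ = (1/2)^(t/t½) = 0.1204 = 12%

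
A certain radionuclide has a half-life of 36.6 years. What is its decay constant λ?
λ = ln(2)/t½ = 0.01894 year⁻¹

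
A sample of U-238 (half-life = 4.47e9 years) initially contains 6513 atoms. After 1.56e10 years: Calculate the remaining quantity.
N = N₀(1/2)^(t/t½) = 579.7 atoms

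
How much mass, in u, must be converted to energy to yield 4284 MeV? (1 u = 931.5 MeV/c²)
m = E/c² = 4.599 u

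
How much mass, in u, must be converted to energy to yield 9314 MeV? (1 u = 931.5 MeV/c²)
m = E/c² = 9.999 u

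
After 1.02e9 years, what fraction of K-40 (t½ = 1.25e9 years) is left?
N/N₀ = (1/2)^(t/t½) = 0.568 = 56.8%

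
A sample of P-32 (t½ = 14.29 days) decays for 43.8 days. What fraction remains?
N/N₀ = (1/2)^(t/t½) = 0.1195 = 11.9%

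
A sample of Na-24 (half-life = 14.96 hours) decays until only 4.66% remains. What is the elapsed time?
t = t½ × log₂(N₀/N) = 66.18 hours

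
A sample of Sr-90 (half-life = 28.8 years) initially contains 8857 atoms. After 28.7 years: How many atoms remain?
N = N₀(1/2)^(t/t½) = 4439 atoms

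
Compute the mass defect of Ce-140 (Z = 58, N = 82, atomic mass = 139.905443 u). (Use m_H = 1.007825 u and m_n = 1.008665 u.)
Δm = Z·m_H + N·m_n − M = 1.259 u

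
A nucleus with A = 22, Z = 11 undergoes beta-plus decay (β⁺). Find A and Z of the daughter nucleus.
Daughter: A = 22, Z = 10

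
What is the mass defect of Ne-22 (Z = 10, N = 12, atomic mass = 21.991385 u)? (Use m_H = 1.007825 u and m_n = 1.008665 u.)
Δm = Z·m_H + N·m_n − M = 0.1908 u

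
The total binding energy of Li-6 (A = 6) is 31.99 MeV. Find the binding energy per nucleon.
B.E./A = 31.99/6 = 5.332 MeV/nucleon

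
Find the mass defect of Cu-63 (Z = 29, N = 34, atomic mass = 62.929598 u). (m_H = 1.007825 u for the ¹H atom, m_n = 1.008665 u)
Δm = Z·m_H + N·m_n − M = 0.5919 u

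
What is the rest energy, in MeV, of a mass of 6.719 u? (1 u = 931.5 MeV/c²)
E = mc² = 6259 MeV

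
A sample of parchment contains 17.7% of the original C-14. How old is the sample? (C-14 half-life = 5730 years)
Age = t½ × log₂(1/ratio) = 14310 years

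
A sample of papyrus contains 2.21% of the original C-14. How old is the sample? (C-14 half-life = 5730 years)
Age = t½ × log₂(1/ratio) = 31510 years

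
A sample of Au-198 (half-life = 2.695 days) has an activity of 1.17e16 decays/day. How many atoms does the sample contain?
N = A/λ = 4.549e16 atoms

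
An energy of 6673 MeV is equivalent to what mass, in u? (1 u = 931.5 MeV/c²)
m = E/c² = 7.164 u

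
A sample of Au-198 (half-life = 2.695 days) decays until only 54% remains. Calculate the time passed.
t = t½ × log₂(N₀/N) = 2.396 days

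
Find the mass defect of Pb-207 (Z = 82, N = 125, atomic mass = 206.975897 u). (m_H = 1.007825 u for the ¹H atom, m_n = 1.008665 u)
Δm = Z·m_H + N·m_n − M = 1.749 u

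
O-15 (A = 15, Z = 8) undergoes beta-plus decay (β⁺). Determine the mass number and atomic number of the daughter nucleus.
Daughter: A = 15, Z = 7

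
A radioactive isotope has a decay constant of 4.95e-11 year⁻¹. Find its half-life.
t½ = ln(2)/λ = 1.4e10 years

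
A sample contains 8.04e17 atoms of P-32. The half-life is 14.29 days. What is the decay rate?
A = λN = 3.9e16 decays/day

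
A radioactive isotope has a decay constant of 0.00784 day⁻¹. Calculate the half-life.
t½ = ln(2)/λ = 88.41 days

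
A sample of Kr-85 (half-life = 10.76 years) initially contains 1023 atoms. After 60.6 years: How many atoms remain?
N = N₀(1/2)^(t/t½) = 20.63 atoms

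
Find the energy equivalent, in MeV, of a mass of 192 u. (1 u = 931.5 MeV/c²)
E = mc² = 1.788e5 MeV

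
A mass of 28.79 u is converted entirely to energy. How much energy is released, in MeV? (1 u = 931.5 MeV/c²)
E = mc² = 26820 MeV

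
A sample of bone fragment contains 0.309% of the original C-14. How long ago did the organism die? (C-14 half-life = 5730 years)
Age = t½ × log₂(1/ratio) = 47780 years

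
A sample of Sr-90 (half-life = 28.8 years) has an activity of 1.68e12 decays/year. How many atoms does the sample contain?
N = A/λ = 6.98e13 atoms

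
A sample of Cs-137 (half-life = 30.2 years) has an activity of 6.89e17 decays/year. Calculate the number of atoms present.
N = A/λ = 3.002e19 atoms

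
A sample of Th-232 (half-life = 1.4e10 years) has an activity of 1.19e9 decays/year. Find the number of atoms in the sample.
N = A/λ = 2.404e19 atoms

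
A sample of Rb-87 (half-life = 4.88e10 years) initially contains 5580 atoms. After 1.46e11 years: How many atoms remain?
N = N₀(1/2)^(t/t½) = 701.5 atoms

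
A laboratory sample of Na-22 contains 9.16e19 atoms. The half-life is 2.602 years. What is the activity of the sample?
A = λN = 2.44e19 decays/year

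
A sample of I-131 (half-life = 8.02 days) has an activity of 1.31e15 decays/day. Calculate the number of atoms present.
N = A/λ = 1.516e16 atoms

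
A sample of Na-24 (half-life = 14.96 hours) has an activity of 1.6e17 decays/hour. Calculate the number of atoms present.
N = A/λ = 3.453e18 atoms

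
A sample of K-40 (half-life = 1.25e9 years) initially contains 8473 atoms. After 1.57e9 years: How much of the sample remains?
N = N₀(1/2)^(t/t½) = 3548 atoms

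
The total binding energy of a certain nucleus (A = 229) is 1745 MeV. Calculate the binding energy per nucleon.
B.E./A = 1745/229 = 7.62 MeV/nucleon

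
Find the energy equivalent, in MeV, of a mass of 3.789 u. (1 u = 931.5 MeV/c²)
E = mc² = 3529 MeV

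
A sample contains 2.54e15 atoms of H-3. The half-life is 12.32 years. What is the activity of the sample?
A = λN = 1.429e14 decays/year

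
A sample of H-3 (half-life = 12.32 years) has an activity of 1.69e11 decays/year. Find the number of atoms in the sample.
N = A/λ = 3.004e12 atoms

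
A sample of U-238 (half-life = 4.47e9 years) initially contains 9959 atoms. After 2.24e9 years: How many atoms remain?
N = N₀(1/2)^(t/t½) = 7037 atoms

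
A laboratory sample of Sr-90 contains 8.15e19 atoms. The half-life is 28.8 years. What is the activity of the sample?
A = λN = 1.962e18 decays/year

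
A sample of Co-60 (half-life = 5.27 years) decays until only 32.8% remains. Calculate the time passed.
t = t½ × log₂(N₀/N) = 8.475 years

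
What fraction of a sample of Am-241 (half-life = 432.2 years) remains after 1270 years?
N/N₀ = (1/2)^(t/t½) = 0.1304 = 13%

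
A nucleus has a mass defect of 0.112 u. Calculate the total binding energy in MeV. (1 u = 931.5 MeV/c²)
B.E. = Δm × 931.5 = 104.3 MeV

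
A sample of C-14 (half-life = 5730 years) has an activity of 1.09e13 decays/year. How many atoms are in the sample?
N = A/λ = 9.011e16 atoms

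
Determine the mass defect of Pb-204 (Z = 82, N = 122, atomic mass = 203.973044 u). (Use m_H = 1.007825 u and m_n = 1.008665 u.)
Δm = Z·m_H + N·m_n − M = 1.726 u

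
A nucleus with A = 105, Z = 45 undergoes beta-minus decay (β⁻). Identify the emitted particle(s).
β⁻: electron (e⁻) + antineutrino (ν̄ₑ)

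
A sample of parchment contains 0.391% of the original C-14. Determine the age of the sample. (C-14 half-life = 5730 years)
Age = t½ × log₂(1/ratio) = 45830 years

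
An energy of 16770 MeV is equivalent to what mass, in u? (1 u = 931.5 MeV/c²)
m = E/c² = 18 u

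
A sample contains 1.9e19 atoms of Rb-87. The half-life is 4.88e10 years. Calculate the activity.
A = λN = 2.699e8 decays/year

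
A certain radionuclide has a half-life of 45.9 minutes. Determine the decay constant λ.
λ = ln(2)/t½ = 0.0151 minute⁻¹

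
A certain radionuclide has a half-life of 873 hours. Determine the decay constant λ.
λ = ln(2)/t½ = 7.94e-4 hour⁻¹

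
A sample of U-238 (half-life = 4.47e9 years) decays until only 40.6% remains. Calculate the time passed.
t = t½ × log₂(N₀/N) = 5.813e9 years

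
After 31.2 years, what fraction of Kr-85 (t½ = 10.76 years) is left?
N/N₀ = (1/2)^(t/t½) = 0.134 = 13.4%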